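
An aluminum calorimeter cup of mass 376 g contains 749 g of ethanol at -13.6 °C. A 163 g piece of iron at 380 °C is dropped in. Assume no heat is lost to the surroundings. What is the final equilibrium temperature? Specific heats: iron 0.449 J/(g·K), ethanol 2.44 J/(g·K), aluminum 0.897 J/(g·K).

T_f ≈ -0.7 °C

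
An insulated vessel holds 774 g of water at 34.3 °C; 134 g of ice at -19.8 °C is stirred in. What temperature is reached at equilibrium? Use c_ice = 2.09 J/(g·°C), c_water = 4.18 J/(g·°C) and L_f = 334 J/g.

T_f ≈ 16.0 °C

Heat gained plus heat lost sum to zero:
ice -19.8→0 °C: 134·2.09·19.8 = 5545.2
  melt ice: 134·334 = 44756
  meltwater 0→T: 134·4.18·T = 560.12 T
  water: 3235.3(T − 34.3)
3795.4 T = 110971 − 50301 = 60670
T ≈ 15.99 °C (positive, so assuming full melt was valid).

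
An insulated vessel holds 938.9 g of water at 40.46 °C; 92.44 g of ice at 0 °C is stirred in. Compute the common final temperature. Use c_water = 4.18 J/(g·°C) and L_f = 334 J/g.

Let T be the final temperature. ΣQ_i = 0:
latent heat to melt: 92.44·334 = 30875
  meltwater 0→T: 92.44·4.18·T = 386.4 T
  water: 3924.6(T − 40.46)
4311 T = 158789 − 30875 = 127914
T ≈ 29.67 °C — above 0 °C, consistent with complete melting.

T_f ≈ 29.7 °C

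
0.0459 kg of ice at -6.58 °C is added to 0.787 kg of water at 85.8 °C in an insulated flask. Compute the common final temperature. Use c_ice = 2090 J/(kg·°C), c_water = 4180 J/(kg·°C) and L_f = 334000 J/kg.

T_f ≈ 76.5 °C

Energy conservation, ΣQ = 0:
ice -6.58→0 °C: 0.0459·2090·6.58 = 631.23
  latent heat to melt: 0.0459·334000 = 15331
  warm the meltwater: 191.86 T
  water cools: 0.787·4180·(T − 85.8) = 3289.7(T − 85.8)
3481.5 T = 282253 − 15962 = 266291
T ≈ 76.49 °C. Since T > 0 °C, the all-ice-melts assumption holds.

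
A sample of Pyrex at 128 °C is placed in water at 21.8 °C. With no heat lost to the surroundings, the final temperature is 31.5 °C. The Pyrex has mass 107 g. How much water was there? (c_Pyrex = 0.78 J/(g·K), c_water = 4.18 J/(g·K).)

m ≈ 199 g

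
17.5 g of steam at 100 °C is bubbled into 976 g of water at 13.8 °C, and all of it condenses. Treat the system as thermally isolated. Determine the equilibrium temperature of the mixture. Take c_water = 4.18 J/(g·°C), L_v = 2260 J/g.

T_f ≈ 24.8 °C

Setting the total heat transfer to zero:
latent heat released on condensation: 17.5×2260 = 39550
  condensate cools 100→T: 17.5×4.18×(T − 100) = 73.15(T − 100)
  original water: 4079.7(T − 13.8)
4152.8 T = 39550 + 7315 + 56300 = 103165
T ≈ 24.84 °C, under the boiling point, so the assumption holds.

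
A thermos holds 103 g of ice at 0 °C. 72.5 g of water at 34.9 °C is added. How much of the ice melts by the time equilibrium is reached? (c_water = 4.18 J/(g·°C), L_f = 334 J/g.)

m_melted ≈ 31.7 g

Water can give up m c ΔT = 72.5·4.18·34.9 = 10576 J before reaching 0 °C.
Fully melting the ice requires m_ice L_f = 103·334 = 34402 J.
Since 10576 < 34402 J, not all the ice melts; equilibrium is at 0 °C.
Mass melted = 10576/334 ≈ 31.67 g.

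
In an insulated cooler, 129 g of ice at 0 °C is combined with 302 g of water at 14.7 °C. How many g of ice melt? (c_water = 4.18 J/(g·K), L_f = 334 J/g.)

Heat available from the water dropping to 0 °C: 302·4.18·14.7 = 18557 J.
To melt every bit of ice: 129·334 = 43086 J.
That's not enough to melt it all — equilibrium is at 0 °C with ice remaining.
Mass melted = 18557/334 ≈ 55.56 g.

m_melted ≈ 55.6 g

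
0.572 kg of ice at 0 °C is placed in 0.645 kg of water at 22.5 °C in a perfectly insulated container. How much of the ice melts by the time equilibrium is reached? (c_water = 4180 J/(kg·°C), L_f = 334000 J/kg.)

Cooling the water to 0 °C releases 0.645×4180×22.5 = 60662 J.
To melt every bit of ice: 0.572×334000 = 191048 J.
Since 60662 < 191048 J, not all the ice melts; equilibrium is at 0 °C.
m_melt = 60662 / L_f = 0.1816 kg.

m_melted ≈ 0.182 kg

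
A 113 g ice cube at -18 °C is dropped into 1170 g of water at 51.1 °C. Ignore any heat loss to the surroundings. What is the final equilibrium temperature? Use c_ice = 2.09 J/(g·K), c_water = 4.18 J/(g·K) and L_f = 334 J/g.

Conservation of energy gives ΣQ = 0:
ice -18→0 °C: 113×2.09×18 = 4251.1
  latent heat to melt: 113×334 = 37742
  meltwater 0→T: 113×4.18×T = 472.34 T
  water cools: 1170×4.18×(T − 51.1) = 4890.6(T − 51.1)
5362.9 T = 249910 − 41993 = 207917
T ≈ 38.77 °C. Since T > 0 °C, the all-ice-melts assumption holds.

T_f ≈ 38.8 °C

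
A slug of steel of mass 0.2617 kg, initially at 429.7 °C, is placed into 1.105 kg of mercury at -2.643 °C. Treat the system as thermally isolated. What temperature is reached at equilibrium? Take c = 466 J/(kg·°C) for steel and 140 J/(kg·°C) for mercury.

|Q_steel| = |Q_mercury|:
0.2617×466×(429.7 − T) = 1.105×140×(T − (-2.643))
121.95(429.7 − T) = 154.7(T − (-2.643))
276.65 T = 51994  ⇒  T ≈ 187.94 °C

T_f ≈ 187.9 °C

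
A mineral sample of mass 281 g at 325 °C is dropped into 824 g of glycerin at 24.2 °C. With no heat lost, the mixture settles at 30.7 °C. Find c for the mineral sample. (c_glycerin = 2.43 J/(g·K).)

Conservation of energy gives ΣQ = 0:
281·c·(30.7 − 325) + 824·2.43·(30.7 − 24.2) = 0
-82698 c = -13015
c = -13015/-82698 ≈ 0.1574 J/(g·K)

c ≈ 0.157 J/(g·K)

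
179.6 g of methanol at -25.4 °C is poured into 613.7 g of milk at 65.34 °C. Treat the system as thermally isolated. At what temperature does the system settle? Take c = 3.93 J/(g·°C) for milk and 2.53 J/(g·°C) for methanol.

Setting the total heat transfer to zero:
613.7·3.93·(T − 65.34) + 179.6·2.53·(T − (-25.4)) = 0
2411.8(T − 65.34) + 454.39(T − (-25.4)) = 0
(2411.8 + 454.39) T = 2411.8·65.34 + 454.39·(-25.4)
T = 146048/2866.2 ≈ 50.95 °C

T_f ≈ 51.0 °C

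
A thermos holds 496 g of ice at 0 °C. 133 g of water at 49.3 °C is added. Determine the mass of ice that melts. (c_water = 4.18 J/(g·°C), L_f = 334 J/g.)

Water can give up m c ΔT = 133×4.18×49.3 = 27408 J before reaching 0 °C.
To melt every bit of ice: 496×334 = 165664 J.
That's not enough to melt it all — equilibrium is at 0 °C with ice remaining.
m_melted×334 = 27408  ⇒  m_melted ≈ 82.06 g.

m_melted ≈ 82.1 g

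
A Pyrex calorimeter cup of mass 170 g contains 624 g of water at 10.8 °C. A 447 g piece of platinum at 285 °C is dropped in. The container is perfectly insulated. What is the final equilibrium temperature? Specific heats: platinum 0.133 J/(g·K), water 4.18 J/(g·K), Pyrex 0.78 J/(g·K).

T_f ≈ 16.6 °C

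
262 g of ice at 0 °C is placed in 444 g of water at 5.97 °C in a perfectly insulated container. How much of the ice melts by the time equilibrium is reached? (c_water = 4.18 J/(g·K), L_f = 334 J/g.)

m_melted ≈ 33.2 g

Water can give up m c ΔT = 444·4.18·5.97 = 11080 J before reaching 0 °C.
To melt every bit of ice: 262·334 = 87508 J.
That's not enough to melt it all — equilibrium is at 0 °C with ice remaining.
m_melted·334 = 11080  ⇒  m_melted ≈ 33.17 g.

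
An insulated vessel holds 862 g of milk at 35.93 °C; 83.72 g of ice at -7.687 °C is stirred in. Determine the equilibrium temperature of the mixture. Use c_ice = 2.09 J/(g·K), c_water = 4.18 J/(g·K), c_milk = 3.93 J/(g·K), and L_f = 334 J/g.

Energy balance with sensible and latent terms:
warm ice to 0 °C: 83.72·2.09·(0 − (-7.687)) = 1345; fusion: m_ice L_f = 83.72·334 = 27962; meltwater 0→T: 83.72·4.18·T = 349.95 T; milk cools: 862·3.93·(T − 35.93) = 3387.7(T − 35.93)
3737.6 T = 121719 − 29308 = 92411
T ≈ 24.72 °C. Since T > 0 °C, the all-ice-melts assumption holds.

T_f ≈ 24.7 °C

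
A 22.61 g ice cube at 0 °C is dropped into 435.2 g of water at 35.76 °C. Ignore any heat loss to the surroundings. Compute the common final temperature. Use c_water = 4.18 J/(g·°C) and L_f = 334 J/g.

T_f ≈ 30.0 °C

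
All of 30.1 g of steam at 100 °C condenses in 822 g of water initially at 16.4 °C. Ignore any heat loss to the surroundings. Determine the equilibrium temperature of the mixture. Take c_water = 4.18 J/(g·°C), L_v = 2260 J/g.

Energy balance with sensible and latent terms:
latent heat released on condensation: 30.1·2260 = 68026; condensate cools 100→T: 30.1·4.18·(T − 100) = 125.82(T − 100); original water: 3436(T − 16.4)
3561.8 T = 68026 + 12582 + 56350 = 136958
T ≈ 38.45 °C (< 100 °C, so full condensation is consistent).

T_f ≈ 38.5 °C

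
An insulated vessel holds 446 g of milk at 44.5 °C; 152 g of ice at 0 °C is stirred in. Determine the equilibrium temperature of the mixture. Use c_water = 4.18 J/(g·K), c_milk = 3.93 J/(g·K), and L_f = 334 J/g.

T_f ≈ 11.4 °C

Net heat exchanged in the isolated system is zero:
latent heat to melt: 152·334 = 50768
  warm the meltwater: 635.36 T
  milk cools: 446·3.93·(T − 44.5) = 1752.8(T − 44.5)
2388.1 T = 77999 − 50768 = 27231
T ≈ 11.40 °C (positive, so assuming full melt was valid).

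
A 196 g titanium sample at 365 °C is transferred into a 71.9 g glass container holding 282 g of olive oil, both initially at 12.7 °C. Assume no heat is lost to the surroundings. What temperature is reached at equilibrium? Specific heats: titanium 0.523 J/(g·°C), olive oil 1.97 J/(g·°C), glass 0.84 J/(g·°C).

Setting the total heat transfer to zero:
196·0.523·(T − 365) + 282·1.97·(T − 12.7) + 71.9·0.84·(T − 12.7) = 0
(102.51 + 555.54 + 60.4) T = 102.51·365 + 555.54·12.7 + 60.4·12.7
T = 45238 / 718.44 = 63 °C

T_f ≈ 63.0 °C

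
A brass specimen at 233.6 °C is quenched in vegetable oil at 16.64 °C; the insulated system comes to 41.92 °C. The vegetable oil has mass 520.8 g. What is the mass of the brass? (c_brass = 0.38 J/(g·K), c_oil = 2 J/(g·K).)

m ≈ 362 g

Taking heat into each body as positive, Σ m c ΔT = 0:
m×0.38×(41.92 − 233.6) + 520.8×2×(41.92 − 16.64) = 0
-72.84 m = -26332
m = -26332/-72.84 ≈ 361.5 g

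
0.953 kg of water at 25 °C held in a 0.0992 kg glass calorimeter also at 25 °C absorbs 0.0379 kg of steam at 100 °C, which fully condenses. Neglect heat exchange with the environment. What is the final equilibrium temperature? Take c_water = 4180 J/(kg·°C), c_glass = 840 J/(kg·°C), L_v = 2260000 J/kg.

T_f ≈ 48.1 °C

Setting the total heat transfer to zero:
condense steam: −0.0379·2260000 = −85654; condensed water 100 °C→T: 158.42(T − 100); original water: 3983.5(T − 25); cup: 83.33(T − 25)
4225.3 T = 85654 + 15842 + 101672 = 203168
T ≈ 48.08 °C — below 100 °C, confirming all the steam condensed.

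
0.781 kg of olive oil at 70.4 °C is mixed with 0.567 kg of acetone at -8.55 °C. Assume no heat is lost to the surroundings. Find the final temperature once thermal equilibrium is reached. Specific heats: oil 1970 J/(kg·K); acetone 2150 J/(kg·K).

Heat lost by the oil equals heat gained by the acetone:
0.781·1970·(70.4 − T) = 0.567·2150·(T − (-8.55))
1538.6(70.4 − T) = 1219(T − (-8.55))
2757.6 T = 97892  ⇒  T ≈ 35.50 °C

T_f ≈ 35.5 °C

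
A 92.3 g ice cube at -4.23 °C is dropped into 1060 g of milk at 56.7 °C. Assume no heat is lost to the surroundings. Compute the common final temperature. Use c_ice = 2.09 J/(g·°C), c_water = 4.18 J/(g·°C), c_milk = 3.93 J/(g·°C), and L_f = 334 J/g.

T_f ≈ 44.9 °C

Net heat exchanged in the isolated system is zero:
ice -4.23→0 °C: 92.3×2.09×4.23 = 816
  fusion: m_ice L_f = 92.3×334 = 30828
  warm the meltwater: 385.81 T
  milk cools: 1060×3.93×(T − 56.7) = 4165.8(T − 56.7)
4551.6 T = 236201 − 31644 = 204557
T ≈ 44.94 °C (positive, so assuming full melt was valid).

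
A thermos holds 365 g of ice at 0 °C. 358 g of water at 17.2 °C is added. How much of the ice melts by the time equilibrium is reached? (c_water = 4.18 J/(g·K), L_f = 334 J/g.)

m_melted ≈ 77.1 g

Water can give up m c ΔT = 358×4.18×17.2 = 25739 J before reaching 0 °C.
Melting all 365 g of ice would need 365×334 = 121910 J.
That's not enough to melt it all — equilibrium is at 0 °C with ice remaining.
m_melted×334 = 25739  ⇒  m_melted ≈ 77.06 g.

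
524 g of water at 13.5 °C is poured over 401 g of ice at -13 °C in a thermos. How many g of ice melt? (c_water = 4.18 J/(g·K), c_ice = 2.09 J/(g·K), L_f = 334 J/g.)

m_melted ≈ 55.9 g

Heat available from the water dropping to 0 °C: 524·4.18·13.5 = 29569 J.
Of that, 401·2.09·13 = 10895 J goes to bring the ice to 0 °C, leaving 18674 J.
To melt every bit of ice: 401·334 = 133934 J.
18674 J < 133934 J, so only part of the ice melts and the system sits at 0 °C.
m_melted·334 = 18674  ⇒  m_melted ≈ 55.91 g.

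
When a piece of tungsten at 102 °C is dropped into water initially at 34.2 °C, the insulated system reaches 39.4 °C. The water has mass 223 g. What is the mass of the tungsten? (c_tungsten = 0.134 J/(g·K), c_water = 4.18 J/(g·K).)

Heat lost by the tungsten = heat gained by the water:
m×0.134×(102 − 39.4) = 223×4.18×(39.4 − 34.2)
8.388 m = 4847.1  ⇒  m ≈ 577.8 g

m ≈ 578 g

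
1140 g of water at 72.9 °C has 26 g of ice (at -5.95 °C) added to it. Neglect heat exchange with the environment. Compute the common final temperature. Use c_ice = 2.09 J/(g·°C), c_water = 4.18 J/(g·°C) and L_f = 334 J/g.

T_f ≈ 69.4 °C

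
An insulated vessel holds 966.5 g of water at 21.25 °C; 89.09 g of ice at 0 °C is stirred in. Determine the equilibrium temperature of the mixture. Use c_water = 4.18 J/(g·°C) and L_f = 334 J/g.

Energy conservation, ΣQ = 0:
fusion: m_ice L_f = 89.09·334 = 29756; meltwater 0→T: 89.09·4.18·T = 372.4 T; water cools: 966.5·4.18·(T − 21.25) = 4040(T − 21.25)
4412.4 T = 85849 − 29756 = 56093
T ≈ 12.71 °C. Since T > 0 °C, the all-ice-melts assumption holds.

T_f ≈ 12.7 °C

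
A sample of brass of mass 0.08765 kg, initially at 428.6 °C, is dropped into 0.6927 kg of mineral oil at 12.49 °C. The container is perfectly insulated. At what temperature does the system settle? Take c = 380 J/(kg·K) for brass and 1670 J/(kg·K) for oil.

T_f ≈ 24.1 °C

Heat lost by the brass equals heat gained by the oil:
0.08765*380*(428.6 − T) = 0.6927*1670*(T − 12.49)
33.31(428.6 − T) = 1156.8(T − 12.49)
1190.1 T = 28724  ⇒  T ≈ 24.14 °C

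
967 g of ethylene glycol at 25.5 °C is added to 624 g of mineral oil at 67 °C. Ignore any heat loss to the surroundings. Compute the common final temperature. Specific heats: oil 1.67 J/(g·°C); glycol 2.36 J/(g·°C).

T_f ≈ 38.5 °C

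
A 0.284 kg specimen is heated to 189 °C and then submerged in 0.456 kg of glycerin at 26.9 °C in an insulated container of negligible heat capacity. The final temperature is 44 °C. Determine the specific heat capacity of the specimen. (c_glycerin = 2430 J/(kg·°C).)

Heat lost by the specimen = heat gained by the glycerin:
0.284·c·(189 − 44) = 0.456·2430·(44 − 26.9)
41.18 c = 18948  ⇒  c ≈ 460.1 J/(kg·°C)

c ≈ 460 J/(kg·°C)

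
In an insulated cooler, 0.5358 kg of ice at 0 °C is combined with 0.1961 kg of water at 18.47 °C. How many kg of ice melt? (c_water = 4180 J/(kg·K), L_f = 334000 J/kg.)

Heat available from the water dropping to 0 °C: 0.1961×4180×18.47 = 15140 J.
Melting all 0.5358 kg of ice would need 0.5358×334000 = 178957 J.
15140 J < 178957 J, so only part of the ice melts and the system sits at 0 °C.
Mass melted = 15140/334000 ≈ 0.04533 kg.

m_melted ≈ 0.0453 kg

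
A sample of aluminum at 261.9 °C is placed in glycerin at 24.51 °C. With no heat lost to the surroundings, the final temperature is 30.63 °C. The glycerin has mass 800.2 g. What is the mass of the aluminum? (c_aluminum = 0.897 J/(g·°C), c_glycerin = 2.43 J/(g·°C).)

m ≈ 57.4 g

|Q_aluminum| = |Q_glycerin|:
m×0.897×(261.9 − 30.63) = 800.2×2.43×(30.63 − 24.51)
207.45 m = 11900  ⇒  m ≈ 57.36 g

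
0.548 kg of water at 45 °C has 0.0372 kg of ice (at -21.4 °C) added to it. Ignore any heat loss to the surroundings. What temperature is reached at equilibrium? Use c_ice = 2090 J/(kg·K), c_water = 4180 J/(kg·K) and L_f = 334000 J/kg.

T_f ≈ 36.4 °C

Energy balance with sensible and latent terms:
ice -21.4→0 °C: 0.0372·2090·21.4 = 1663.8; latent heat to melt: 0.0372·334000 = 12425; meltwater 0→T: 0.0372·4180·T = 155.5 T; water cools: 0.548·4180·(T − 45) = 2290.6(T − 45)
2446.1 T = 103079 − 14089 = 88990
T ≈ 36.38 °C. Since T > 0 °C, the all-ice-melts assumption holds.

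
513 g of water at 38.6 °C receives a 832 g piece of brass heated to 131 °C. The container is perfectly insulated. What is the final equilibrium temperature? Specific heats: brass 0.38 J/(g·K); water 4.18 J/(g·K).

|Q_brass| = |Q_water|:
832·0.38·(131 − T) = 513·4.18·(T − 38.6)
316.16(131 − T) = 2144.3(T − 38.6)
2460.5 T = 124188  ⇒  T ≈ 50.47 °C

T_f ≈ 50.5 °C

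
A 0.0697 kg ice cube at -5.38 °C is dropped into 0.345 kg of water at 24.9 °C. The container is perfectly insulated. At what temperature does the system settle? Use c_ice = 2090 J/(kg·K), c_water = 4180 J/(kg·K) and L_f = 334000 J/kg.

T_f ≈ 6.8 °C

Energy balance with sensible and latent terms:
warm ice to 0 °C: 0.0697×2090×(0 − (-5.38)) = 783.72; latent heat to melt: 0.0697×334000 = 23280; meltwater 0→T: 0.0697×4180×T = 291.35 T; water: 1442.1(T − 24.9)
1733.4 T = 35908 − 24064 = 11845
T ≈ 6.83 °C (positive, so assuming full melt was valid).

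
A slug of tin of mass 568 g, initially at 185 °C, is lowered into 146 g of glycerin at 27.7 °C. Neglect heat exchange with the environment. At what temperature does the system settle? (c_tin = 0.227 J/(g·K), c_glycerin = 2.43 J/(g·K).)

T_f ≈ 69.6 °C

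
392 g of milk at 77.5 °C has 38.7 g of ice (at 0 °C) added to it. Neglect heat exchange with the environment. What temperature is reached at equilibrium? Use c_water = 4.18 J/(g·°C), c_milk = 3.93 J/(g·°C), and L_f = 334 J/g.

Energy conservation, ΣQ = 0:
latent heat to melt: 38.7×334 = 12926
  warm the meltwater: 161.77 T
  milk: 1540.6(T − 77.5)
1702.3 T = 119393 − 12926 = 106468
T ≈ 62.54 °C (positive, so assuming full melt was valid).

T_f ≈ 62.5 °C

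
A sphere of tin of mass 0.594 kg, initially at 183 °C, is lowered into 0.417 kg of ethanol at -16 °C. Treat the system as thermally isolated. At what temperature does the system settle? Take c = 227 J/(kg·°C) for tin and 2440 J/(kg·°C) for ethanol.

T_f is the heat-capacity-weighted average of the initial temperatures:
T_f = (134.84×183 + 1017.5×(-16)) / (134.84 + 1017.5)
    = 8395.7 / 1152.3 ≈ 7.29 °C

T_f ≈ 7.3 °C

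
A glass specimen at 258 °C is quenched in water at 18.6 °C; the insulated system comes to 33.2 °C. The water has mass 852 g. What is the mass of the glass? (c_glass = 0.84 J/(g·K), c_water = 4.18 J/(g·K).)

Setting the total heat transfer to zero:
m·0.84·(33.2 − 258) + 852·4.18·(33.2 − 18.6) = 0
-188.83 m = -51996
m = -51996/-188.83 ≈ 275.4 g

m ≈ 275 g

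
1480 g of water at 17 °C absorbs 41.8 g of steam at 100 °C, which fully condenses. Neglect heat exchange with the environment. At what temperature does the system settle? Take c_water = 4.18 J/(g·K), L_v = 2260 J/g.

T_f ≈ 34.1 °C

Energy balance with sensible and latent terms:
latent heat released on condensation: 41.8·2260 = 94468; condensate cools 100→T: 41.8·4.18·(T − 100) = 174.72(T − 100); water warms: 1480·4.18·(T − 17) = 6186.4(T − 17)
6361.1 T = 94468 + 17472 + 105169 = 217109
T ≈ 34.13 °C — below 100 °C, confirming all the steam condensed.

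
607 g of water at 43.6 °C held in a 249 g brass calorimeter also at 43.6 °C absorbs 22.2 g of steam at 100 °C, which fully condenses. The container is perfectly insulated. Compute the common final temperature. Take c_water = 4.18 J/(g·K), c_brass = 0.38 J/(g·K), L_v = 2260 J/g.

T_f ≈ 63.9 °C

Net heat exchanged in the isolated system is zero:
steam→water at 100 °C releases m L_v = 22.2×2260 = 50172
  condensate cools 100→T: 22.2×4.18×(T − 100) = 92.8(T − 100)
  original water: 2537.3(T − 43.6)
  brass cup: 249×0.38×(T − 43.6) = 94.62(T − 43.6)
2724.7 T = 50172 + 9279.6 + 114750 = 174202
T ≈ 63.93 °C, under the boiling point, so the assumption holds.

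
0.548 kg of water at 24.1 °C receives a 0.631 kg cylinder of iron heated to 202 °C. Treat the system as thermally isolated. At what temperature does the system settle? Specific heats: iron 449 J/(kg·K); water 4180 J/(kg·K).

Taking heat into each body as positive, Σ m c ΔT = 0:
0.631*449*(T − 202) + 0.548*4180*(T − 24.1) = 0
(283.32 + 2290.6) T = 283.32*202 + 2290.6*24.1
T = 112435 / 2574 = 43.7 °C

T_f ≈ 43.7 °C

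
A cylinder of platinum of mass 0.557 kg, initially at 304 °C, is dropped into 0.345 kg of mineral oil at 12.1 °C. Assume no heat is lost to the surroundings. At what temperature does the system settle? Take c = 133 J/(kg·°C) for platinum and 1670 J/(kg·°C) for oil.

Setting the total heat transfer to zero:
0.557·133·(T − 304) + 0.345·1670·(T − 12.1) = 0
74.08(T − 304) + 576.15(T − 12.1) = 0
650.23 T = 29492
T = 29492/650.23 ≈ 45.36 °C

T_f ≈ 45.4 °C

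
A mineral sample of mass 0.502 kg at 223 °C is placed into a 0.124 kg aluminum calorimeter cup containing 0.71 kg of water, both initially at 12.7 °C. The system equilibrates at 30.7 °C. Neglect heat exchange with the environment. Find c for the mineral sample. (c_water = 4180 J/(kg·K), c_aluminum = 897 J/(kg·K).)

c ≈ 574 J/(kg·K)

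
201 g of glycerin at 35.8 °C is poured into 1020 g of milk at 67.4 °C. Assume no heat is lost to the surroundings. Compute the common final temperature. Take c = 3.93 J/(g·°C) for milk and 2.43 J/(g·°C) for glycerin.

Heat lost by the milk equals heat gained by the glycerin:
1020×3.93×(67.4 − T) = 201×2.43×(T − 35.8)
4008.6(67.4 − T) = 488.43(T − 35.8)
4497 T = 287665  ⇒  T ≈ 63.97 °C

T_f ≈ 64.0 °C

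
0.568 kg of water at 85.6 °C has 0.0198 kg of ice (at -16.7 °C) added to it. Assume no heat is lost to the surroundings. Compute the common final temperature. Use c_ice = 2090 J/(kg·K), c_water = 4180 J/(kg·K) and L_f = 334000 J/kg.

Let T be the final temperature. ΣQ_i = 0:
ice -16.7→0 °C: 0.0198×2090×16.7 = 691.08; melt ice: 0.0198×334000 = 6613.2; warm the meltwater: 82.76 T; water cools: 0.568×4180×(T − 85.6) = 2374.2(T − 85.6)
2457 T = 203235 − 7304.3 = 195931
T ≈ 79.74 °C. Since T > 0 °C, the all-ice-melts assumption holds.

T_f ≈ 79.7 °C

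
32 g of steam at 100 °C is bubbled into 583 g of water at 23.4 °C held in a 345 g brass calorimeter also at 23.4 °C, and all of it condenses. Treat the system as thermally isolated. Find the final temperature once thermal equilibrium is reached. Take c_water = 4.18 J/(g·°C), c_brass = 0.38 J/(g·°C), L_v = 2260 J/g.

T_f ≈ 54.0 °C

Energy conservation, ΣQ = 0:
condense steam: −32·2260 = −72320
  condensate cools 100→T: 32·4.18·(T − 100) = 133.76(T − 100)
  original water: 2436.9(T − 23.4)
  brass cup: 345·0.38·(T − 23.4) = 131.1(T − 23.4)
2701.8 T = 72320 + 13376 + 60092 = 145788
T ≈ 53.96 °C, under the boiling point, so the assumption holds.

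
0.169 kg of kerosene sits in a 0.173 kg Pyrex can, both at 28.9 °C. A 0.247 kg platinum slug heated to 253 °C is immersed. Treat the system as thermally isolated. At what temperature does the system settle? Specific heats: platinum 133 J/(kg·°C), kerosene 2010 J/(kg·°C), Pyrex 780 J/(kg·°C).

T_f ≈ 43.4 °C

Conservation of energy gives ΣQ = 0:
0.247×133×(T − 253) + 0.169×2010×(T − 28.9) + 0.173×780×(T − 28.9) = 0
32.85(T − 253) + 339.69(T − 28.9) + 134.94(T − 28.9) = 0
507.48 T = 22028
T = 22028 / 507.48 = 43.4 °C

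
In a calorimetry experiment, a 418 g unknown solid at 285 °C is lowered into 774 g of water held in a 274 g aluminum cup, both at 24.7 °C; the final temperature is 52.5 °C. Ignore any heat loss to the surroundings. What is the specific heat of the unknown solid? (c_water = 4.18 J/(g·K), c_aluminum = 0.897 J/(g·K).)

c ≈ 0.996 J/(g·K)

Conservation of energy gives ΣQ = 0:
418·c·(52.5 − 285) + 774·4.18·(52.5 − 24.7) + 274·0.897·(52.5 − 24.7) = 0
-97185 c = -96775
c = -96775/-97185 ≈ 0.9958 J/(g·K)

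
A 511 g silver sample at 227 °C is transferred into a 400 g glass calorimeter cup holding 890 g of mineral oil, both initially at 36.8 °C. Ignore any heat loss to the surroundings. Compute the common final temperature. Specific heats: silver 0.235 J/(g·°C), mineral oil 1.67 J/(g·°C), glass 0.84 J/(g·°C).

Let T be the final temperature. ΣQ_i = 0:
511·0.235·(T − 227) + 890·1.67·(T − 36.8) + 400·0.84·(T − 36.8) = 0
(120.08 + 1486.3 + 336) T = 120.08·227 + 1486.3·36.8 + 336·36.8
T ≈ 48.56 °C

T_f ≈ 48.6 °C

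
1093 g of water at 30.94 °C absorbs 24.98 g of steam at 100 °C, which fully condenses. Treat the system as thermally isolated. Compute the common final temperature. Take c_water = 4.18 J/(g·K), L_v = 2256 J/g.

T_f ≈ 44.5 °C

Let T be the final temperature. ΣQ_i = 0:
steam→water at 100 °C releases m L_v = 24.98·2256 = 56355; condensate cools 100→T: 24.98·4.18·(T − 100) = 104.42(T − 100); original water: 4568.7(T − 30.94)
4673.2 T = 56355 + 10442 + 141357 = 208153
T ≈ 44.54 °C — below 100 °C, confirming all the steam condensed.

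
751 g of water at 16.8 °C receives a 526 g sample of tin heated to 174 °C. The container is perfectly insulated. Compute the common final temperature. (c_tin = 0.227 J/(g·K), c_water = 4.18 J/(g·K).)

Taking heat into each body as positive, Σ m c ΔT = 0:
526*0.227*(T − 174) + 751*4.18*(T − 16.8) = 0
119.4(T − 174) + 3139.2(T − 16.8) = 0
3258.6 T = 73514
T ≈ 22.56 °C

T_f ≈ 22.6 °C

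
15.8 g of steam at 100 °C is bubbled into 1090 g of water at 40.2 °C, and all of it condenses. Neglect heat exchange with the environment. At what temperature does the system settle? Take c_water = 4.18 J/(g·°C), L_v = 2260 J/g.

Sum of m c ΔT and latent-heat terms is zero:
latent heat released on condensation: 15.8×2260 = 35708; condensate cools 100→T: 15.8×4.18×(T − 100) = 66.04(T − 100); original water: 4556.2(T − 40.2)
4622.2 T = 35708 + 6604.4 + 183159 = 225472
T ≈ 48.78 °C, under the boiling point, so the assumption holds.

T_f ≈ 48.8 °C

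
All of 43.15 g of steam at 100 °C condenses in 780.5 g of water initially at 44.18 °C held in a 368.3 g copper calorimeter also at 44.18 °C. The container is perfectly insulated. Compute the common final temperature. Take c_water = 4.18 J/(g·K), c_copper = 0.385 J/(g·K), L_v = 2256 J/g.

Setting the total heat transfer to zero:
steam→water at 100 °C releases m L_v = 43.15×2256 = 97346; condensed water 100 °C→T: 180.37(T − 100); water warms: 780.5×4.18×(T − 44.18) = 3262.5(T − 44.18); copper cup: 368.3×0.385×(T − 44.18) = 141.8(T − 44.18)
3584.7 T = 97346 + 18037 + 150401 = 265784
T ≈ 74.15 °C, under the boiling point, so the assumption holds.

T_f ≈ 74.1 °C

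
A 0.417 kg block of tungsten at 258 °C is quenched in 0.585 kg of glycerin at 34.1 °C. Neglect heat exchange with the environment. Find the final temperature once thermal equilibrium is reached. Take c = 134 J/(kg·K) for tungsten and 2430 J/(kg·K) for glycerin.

Net heat exchanged in the isolated system is zero:
0.417*134*(T − 258) + 0.585*2430*(T − 34.1) = 0
55.88(T − 258) + 1421.5(T − 34.1) = 0
1477.4 T = 62891
T ≈ 42.57 °C

T_f ≈ 42.6 °C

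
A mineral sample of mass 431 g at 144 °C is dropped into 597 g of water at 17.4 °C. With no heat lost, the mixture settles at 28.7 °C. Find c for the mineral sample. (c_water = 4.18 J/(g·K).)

c ≈ 0.567 J/(g·K)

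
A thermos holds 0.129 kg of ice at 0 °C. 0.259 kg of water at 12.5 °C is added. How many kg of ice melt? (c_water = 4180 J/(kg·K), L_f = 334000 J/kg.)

m_melted ≈ 0.0405 kg

Heat available from the water dropping to 0 °C: 0.259×4180×12.5 = 13533 J.
Fully melting the ice requires m_ice L_f = 0.129×334000 = 43086 J.
13533 J < 43086 J, so only part of the ice melts and the system sits at 0 °C.
m_melted×334000 = 13533  ⇒  m_melted ≈ 0.04052 kg.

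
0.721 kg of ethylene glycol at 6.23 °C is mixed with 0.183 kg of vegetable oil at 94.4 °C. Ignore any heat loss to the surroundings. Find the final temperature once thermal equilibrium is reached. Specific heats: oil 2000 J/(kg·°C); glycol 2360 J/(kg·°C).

T_f = Σ m_i c_i T_i / Σ m_i c_i:
T_f = (366·94.4 + 1701.6·6.23) / (366 + 1701.6)
    = 45151 / 2067.6 ≈ 21.84 °C

T_f ≈ 21.8 °C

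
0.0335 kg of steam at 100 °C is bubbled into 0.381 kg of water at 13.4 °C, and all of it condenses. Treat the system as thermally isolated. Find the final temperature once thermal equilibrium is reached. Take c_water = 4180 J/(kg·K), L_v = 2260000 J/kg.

T_f ≈ 64.1 °C

Let T be the final temperature. ΣQ_i = 0:
condense steam: −0.0335·2260000 = −75710; condensate cools 100→T: 0.0335·4180·(T − 100) = 140.03(T − 100); original water: 1592.6(T − 13.4)
1732.6 T = 75710 + 14003 + 21341 = 111054
T ≈ 64.10 °C (< 100 °C, so full condensation is consistent).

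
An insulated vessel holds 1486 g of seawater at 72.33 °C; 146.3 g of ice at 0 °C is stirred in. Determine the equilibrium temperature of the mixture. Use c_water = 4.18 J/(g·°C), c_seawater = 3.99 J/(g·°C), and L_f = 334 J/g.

Conservation of energy gives ΣQ = 0:
fusion: m_ice L_f = 146.3×334 = 48864; warm the meltwater: 611.53 T; seawater cools: 1486×3.99×(T − 72.33) = 5929.1(T − 72.33)
6540.7 T = 428855 − 48864 = 379990
T ≈ 58.10 °C (positive, so assuming full melt was valid).

T_f ≈ 58.1 °C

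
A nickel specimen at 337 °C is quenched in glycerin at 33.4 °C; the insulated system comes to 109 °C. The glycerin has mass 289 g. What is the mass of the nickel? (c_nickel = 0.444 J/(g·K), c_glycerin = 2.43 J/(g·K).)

|Q_nickel| = |Q_glycerin|:
m·0.444·(337 − 109) = 289·2.43·(109 − 33.4)
101.23 m = 53092  ⇒  m ≈ 524.5 g

m ≈ 524 g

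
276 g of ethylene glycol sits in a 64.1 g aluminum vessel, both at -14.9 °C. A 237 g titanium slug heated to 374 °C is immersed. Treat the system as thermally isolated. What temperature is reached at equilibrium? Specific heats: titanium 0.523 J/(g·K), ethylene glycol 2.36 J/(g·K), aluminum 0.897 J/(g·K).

T_f is the heat-capacity-weighted average of the initial temperatures:
T_f = (123.95·374 + 651.36·(-14.9) + 57.5·(-14.9)) / (123.95 + 651.36 + 57.5)
    = 35796 / 832.81 ≈ 42.98 °C

T_f ≈ 43.0 °C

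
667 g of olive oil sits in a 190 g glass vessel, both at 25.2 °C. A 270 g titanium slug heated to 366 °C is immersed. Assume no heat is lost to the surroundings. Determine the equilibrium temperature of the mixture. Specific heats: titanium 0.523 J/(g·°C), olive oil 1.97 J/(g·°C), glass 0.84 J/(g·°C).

With ΣQ=0 the equilibrium temperature is the m·c-weighted mean:
T_f = (141.21·366 + 1314·25.2 + 159.6·25.2) / (141.21 + 1314 + 159.6)
    = 88817 / 1614.8 ≈ 55.00 °C

T_f ≈ 55.0 °C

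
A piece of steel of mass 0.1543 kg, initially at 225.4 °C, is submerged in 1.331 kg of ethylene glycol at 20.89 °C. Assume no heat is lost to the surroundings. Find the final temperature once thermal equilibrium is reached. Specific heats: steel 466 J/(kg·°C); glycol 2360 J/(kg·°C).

|Q_steel| = |Q_glycol|:
0.1543×466×(225.4 − T) = 1.331×2360×(T − 20.89)
71.9(225.4 − T) = 3141.2(T − 20.89)
3213.1 T = 81826  ⇒  T ≈ 25.47 °C

T_f ≈ 25.5 °C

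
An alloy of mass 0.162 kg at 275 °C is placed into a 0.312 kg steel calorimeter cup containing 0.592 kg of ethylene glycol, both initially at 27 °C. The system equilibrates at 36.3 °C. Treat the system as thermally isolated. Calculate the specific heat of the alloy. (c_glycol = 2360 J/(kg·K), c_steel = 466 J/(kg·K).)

c ≈ 371 J/(kg·K)

Setting the total heat transfer to zero:
0.162×c×(36.3 − 275) + 0.592×2360×(36.3 − 27) + 0.312×466×(36.3 − 27) = 0
-38.67 c = -14345
c = -14345/-38.67 ≈ 371 J/(kg·K)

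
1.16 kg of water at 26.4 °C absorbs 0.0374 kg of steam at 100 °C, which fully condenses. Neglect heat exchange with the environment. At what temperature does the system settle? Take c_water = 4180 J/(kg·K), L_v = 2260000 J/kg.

Energy conservation, ΣQ = 0:
latent heat released on condensation: 0.0374·2260000 = 84524
  condensed water 100 °C→T: 156.33(T − 100)
  original water: 4848.8(T − 26.4)
5005.1 T = 84524 + 15633 + 128008 = 228166
T ≈ 45.59 °C (< 100 °C, so full condensation is consistent).

T_f ≈ 45.6 °C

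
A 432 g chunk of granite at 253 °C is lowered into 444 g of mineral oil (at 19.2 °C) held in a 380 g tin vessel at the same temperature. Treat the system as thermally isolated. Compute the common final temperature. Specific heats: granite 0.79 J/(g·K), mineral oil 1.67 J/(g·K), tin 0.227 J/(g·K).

T_f ≈ 87.5 °C

Net heat exchanged in the isolated system is zero:
432×0.79×(T − 253) + 444×1.67×(T − 19.2) + 380×0.227×(T − 19.2) = 0
(341.28 + 741.48 + 86.26) T = 341.28×253 + 741.48×19.2 + 86.26×19.2
T ≈ 87.45 °C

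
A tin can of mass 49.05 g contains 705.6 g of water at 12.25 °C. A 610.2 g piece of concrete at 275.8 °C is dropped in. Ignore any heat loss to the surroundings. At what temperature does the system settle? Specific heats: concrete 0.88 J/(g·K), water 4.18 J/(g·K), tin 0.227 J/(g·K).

T_f ≈ 52.7 °C

Setting the total heat transfer to zero:
610.2×0.88×(T − 275.8) + 705.6×4.18×(T − 12.25) + 49.05×0.227×(T − 12.25) = 0
536.98(T − 275.8) + 2949.4(T − 12.25) + 11.13(T − 12.25) = 0
3497.5 T = 184365
T = 184365 / 3497.5 = 52.7 °C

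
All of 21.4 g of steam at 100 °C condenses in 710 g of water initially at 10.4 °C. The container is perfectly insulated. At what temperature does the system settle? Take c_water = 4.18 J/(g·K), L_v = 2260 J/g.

T_f ≈ 28.8 °C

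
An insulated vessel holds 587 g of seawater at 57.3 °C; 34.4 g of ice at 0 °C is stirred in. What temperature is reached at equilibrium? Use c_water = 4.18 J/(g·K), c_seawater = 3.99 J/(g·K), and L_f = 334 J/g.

Net heat exchanged in the isolated system is zero:
fusion: m_ice L_f = 34.4·334 = 11490; meltwater 0→T: 34.4·4.18·T = 143.79 T; seawater: 2342.1(T − 57.3)
2485.9 T = 134204 − 11490 = 122714
T ≈ 49.36 °C. Since T > 0 °C, the all-ice-melts assumption holds.

T_f ≈ 49.4 °C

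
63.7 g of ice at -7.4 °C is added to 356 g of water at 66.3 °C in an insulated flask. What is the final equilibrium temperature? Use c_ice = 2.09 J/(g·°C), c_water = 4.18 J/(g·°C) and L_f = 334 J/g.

Taking heat into each body as positive, Σ m c ΔT = 0:
ice -7.4→0 °C: 63.7·2.09·7.4 = 985.18; latent heat to melt: 63.7·334 = 21276; meltwater 0→T: 63.7·4.18·T = 266.27 T; water cools: 356·4.18·(T − 66.3) = 1488.1(T − 66.3)
1754.3 T = 98660 − 22261 = 76399
T ≈ 43.55 °C — above 0 °C, consistent with complete melting.

T_f ≈ 43.5 °C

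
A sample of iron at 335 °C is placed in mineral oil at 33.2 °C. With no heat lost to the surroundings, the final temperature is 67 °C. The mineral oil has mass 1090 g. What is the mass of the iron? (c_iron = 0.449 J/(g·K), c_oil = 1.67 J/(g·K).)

m ≈ 511 g

Net heat exchanged in the isolated system is zero:
m×0.449×(67 − 335) + 1090×1.67×(67 − 33.2) = 0
-120.33 m = -61526
m = -61526/-120.33 ≈ 511.3 g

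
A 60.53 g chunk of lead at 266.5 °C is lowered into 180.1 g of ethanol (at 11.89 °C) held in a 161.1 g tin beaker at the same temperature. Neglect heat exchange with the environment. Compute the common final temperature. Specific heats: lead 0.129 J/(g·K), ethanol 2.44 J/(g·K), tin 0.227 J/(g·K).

With ΣQ=0 the equilibrium temperature is the m·c-weighted mean:
T_f = (7.808×266.5 + 439.44×11.89 + 36.57×11.89) / (7.808 + 439.44 + 36.57)
    = 7740.7 / 483.82 ≈ 16.00 °C

T_f ≈ 16.0 °C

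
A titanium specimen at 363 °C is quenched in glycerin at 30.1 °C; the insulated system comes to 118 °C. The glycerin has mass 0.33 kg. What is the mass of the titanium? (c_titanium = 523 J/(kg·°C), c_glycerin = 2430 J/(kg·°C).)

m ≈ 0.55 kg

Conservation of energy gives ΣQ = 0:
m·523·(118 − 363) + 0.33·2430·(118 − 30.1) = 0
-128135 m = -70487
m = -70487/-128135 ≈ 0.5501 kg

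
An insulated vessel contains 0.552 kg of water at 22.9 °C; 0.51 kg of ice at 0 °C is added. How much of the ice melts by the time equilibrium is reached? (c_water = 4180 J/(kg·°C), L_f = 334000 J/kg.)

m_melted ≈ 0.158 kg

Water can give up m c ΔT = 0.552×4180×22.9 = 52839 J before reaching 0 °C.
Fully melting the ice requires m_ice L_f = 0.51×334000 = 170340 J.
Since 52839 < 170340 J, not all the ice melts; equilibrium is at 0 °C.
Mass melted = 52839/334000 ≈ 0.1582 kg.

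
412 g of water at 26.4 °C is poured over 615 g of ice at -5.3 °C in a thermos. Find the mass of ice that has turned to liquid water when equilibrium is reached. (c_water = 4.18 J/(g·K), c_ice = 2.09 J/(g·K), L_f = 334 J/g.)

Heat available from the water dropping to 0 °C: 412×4.18×26.4 = 45465 J.
Of that, 615×2.09×5.3 = 6812.4 J goes to bring the ice to 0 °C, leaving 38653 J.
Melting all 615 g of ice would need 615×334 = 205410 J.
38653 J < 205410 J, so only part of the ice melts and the system sits at 0 °C.
m_melted×334 = 38653  ⇒  m_melted ≈ 115.7 g.

m_melted ≈ 116 g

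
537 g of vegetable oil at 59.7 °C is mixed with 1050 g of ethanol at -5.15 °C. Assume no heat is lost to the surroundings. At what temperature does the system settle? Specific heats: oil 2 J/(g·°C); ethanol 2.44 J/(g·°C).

T_f ≈ 14.0 °C

T_f = Σ m_i c_i T_i / Σ m_i c_i:
T_f = (1074×59.7 + 2562×(-5.15)) / (1074 + 2562)
    = 50924 / 3636 ≈ 14.01 °C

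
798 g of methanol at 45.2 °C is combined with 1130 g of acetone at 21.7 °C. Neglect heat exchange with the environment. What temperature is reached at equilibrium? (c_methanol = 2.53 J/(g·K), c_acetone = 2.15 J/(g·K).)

Set heat shed by the hot body equal to heat absorbed by the cold body:
798×2.53×(45.2 − T) = 1130×2.15×(T − 21.7)
2018.9(45.2 − T) = 2429.5(T − 21.7)
4448.4 T = 143976  ⇒  T ≈ 32.37 °C

T_f ≈ 32.4 °C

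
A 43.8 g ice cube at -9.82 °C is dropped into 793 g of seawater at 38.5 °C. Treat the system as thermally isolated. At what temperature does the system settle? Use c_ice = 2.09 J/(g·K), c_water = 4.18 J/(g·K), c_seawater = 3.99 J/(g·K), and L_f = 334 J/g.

T_f ≈ 31.8 °C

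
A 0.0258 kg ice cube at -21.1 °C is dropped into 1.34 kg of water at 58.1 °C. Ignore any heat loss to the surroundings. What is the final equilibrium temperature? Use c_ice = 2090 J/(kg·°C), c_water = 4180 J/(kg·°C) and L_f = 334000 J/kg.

Energy balance with sensible and latent terms:
warm ice to 0 °C: 0.0258×2090×(0 − (-21.1)) = 1137.8; fusion: m_ice L_f = 0.0258×334000 = 8617.2; meltwater 0→T: 0.0258×4180×T = 107.84 T; water cools: 1.34×4180×(T − 58.1) = 5601.2(T − 58.1)
5709 T = 325430 − 9755 = 315675
T ≈ 55.29 °C — above 0 °C, consistent with complete melting.

T_f ≈ 55.3 °C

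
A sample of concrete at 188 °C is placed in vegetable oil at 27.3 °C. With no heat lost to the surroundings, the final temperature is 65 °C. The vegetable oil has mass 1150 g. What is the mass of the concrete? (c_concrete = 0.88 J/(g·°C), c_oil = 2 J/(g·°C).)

m ≈ 801 g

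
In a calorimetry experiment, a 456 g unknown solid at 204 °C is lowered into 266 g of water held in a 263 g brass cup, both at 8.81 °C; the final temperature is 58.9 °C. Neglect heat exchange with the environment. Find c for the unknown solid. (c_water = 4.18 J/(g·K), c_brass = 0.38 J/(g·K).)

Setting the total heat transfer to zero:
456·c·(58.9 − 204) + 266·4.18·(58.9 − 8.81) + 263·0.38·(58.9 − 8.81) = 0
-66166 c = -60700
c = -60700/-66166 ≈ 0.9174 J/(g·K)

c ≈ 0.917 J/(g·K)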